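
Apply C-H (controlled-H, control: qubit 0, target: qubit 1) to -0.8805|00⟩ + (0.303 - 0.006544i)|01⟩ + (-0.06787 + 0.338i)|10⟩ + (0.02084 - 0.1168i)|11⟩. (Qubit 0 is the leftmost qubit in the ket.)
-0.8805|00⟩ + (0.303 - 0.006544i)|01⟩ + (-0.03326 + 0.1564i)|10⟩ + (-0.06273 + 0.3216i)|11⟩

C-H leaves the control-|0⟩ kets |00⟩, |01⟩ unchanged and applies H to qubit 1 on the control-|1⟩ pair (|10⟩, |11⟩).
H = [[1/√2, 1/√2], [1/√2, -1/√2]].
With a = amp(|10⟩) = (-0.06787 + 0.338i) and b = amp(|11⟩) = (0.02084 - 0.1168i):
new amp(|10⟩) = (1/√2)·a + (1/√2)·b = (-0.03326 + 0.1564i)
new amp(|11⟩) = (1/√2)·a + (-1/√2)·b = (-0.06273 + 0.3216i)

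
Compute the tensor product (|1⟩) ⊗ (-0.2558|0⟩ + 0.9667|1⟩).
-0.2558|10⟩ + 0.9667|11⟩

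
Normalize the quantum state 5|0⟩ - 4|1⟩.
0.7809|0⟩ - 0.6247|1⟩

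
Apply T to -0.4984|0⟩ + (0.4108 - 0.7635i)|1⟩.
-0.4984|0⟩ + (0.8304 - 0.2494i)|1⟩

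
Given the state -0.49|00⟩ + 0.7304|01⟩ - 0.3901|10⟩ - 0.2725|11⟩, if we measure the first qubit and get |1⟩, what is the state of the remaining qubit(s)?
-0.8198|0⟩ - 0.5727|1⟩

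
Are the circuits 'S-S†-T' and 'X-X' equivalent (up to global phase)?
No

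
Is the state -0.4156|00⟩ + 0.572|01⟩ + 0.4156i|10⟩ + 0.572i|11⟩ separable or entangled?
Entangled

Writing the state as a|00⟩ + b|01⟩ + c|10⟩ + d|11⟩, it is a product state iff ad − bc = 0.
Here (a, b, c, d) = (-0.4156, 0.572, 0.4156i, 0.572i): ad − bc = (-0.4156)(0.572i) − (0.572)(0.4156i) = -0.4754i ≠ 0, so the state is entangled.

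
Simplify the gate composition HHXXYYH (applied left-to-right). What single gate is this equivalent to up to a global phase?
H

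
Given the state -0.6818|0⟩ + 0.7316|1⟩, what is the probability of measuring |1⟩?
0.5352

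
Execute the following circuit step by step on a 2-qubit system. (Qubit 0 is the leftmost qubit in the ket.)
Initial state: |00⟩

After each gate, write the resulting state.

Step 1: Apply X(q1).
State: |01⟩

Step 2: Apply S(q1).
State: i|01⟩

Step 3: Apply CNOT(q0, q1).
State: i|01⟩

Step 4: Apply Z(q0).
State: i|01⟩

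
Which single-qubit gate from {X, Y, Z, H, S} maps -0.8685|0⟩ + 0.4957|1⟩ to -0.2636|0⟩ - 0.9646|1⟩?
H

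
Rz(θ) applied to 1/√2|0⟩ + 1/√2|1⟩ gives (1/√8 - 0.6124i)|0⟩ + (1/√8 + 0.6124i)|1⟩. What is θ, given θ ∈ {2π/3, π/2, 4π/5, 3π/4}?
2π/3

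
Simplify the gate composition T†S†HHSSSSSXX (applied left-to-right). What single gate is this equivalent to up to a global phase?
T†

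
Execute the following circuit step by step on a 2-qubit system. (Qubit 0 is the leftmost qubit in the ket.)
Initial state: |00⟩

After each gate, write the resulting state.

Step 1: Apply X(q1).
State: |01⟩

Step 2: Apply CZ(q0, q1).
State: |01⟩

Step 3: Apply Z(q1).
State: -|01⟩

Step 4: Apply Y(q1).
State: i|00⟩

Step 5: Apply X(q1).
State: i|01⟩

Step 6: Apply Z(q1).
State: -i|01⟩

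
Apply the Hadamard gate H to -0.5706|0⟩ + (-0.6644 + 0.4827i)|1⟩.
(-0.8733 + 0.3413i)|0⟩ + (0.06633 - 0.3413i)|1⟩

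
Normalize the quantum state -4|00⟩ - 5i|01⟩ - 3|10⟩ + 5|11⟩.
-0.4619|00⟩ - (1/√3)i|01⟩ - 0.3464|10⟩ + 1/√3|11⟩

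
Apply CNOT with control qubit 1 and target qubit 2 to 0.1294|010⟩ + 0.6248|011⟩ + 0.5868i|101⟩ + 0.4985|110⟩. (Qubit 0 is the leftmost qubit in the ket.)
0.6248|010⟩ + 0.1294|011⟩ + 0.5868i|101⟩ + 0.4985|111⟩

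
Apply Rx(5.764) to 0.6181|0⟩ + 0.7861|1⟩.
(-0.5974 - 0.2018i)|0⟩ + (-0.7598 - 0.1587i)|1⟩

Rx(5.764) = [[cos(θ/2), −i·sin(θ/2)], [−i·sin(θ/2), cos(θ/2)]]; θ = 5.764, cos(θ/2) ≈ -0.966495, sin(θ/2) ≈ 0.256687.
With a = amp(|0⟩) = 0.6181 and b = amp(|1⟩) = 0.7861:
new amp(|0⟩) = (-0.966495)·a + (-0.256687i)·b = (-0.5974 - 0.2018i)
new amp(|1⟩) = (-0.256687i)·a + (-0.966495)·b = (-0.7598 - 0.1587i)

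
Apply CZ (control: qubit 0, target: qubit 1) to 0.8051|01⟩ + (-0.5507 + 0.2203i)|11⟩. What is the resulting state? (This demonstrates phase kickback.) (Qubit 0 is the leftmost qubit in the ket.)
0.8051|01⟩ + (0.5507 - 0.2203i)|11⟩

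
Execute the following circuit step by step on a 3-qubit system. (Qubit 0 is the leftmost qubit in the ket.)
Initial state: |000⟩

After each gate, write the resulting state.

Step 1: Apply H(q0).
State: 1/√2|000⟩ + 1/√2|100⟩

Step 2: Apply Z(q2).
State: 1/√2|000⟩ + 1/√2|100⟩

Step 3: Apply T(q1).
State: 1/√2|000⟩ + 1/√2|100⟩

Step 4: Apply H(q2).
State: 1/2|000⟩ + 1/2|001⟩ + 1/2|100⟩ + 1/2|101⟩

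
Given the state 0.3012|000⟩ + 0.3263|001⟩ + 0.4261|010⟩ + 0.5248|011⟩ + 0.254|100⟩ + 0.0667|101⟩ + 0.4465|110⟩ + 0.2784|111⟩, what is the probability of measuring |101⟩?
0.004449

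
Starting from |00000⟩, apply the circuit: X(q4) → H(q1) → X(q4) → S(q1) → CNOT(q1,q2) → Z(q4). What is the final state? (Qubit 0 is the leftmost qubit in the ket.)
1/√2|00000⟩ + (1/√2)i|01100⟩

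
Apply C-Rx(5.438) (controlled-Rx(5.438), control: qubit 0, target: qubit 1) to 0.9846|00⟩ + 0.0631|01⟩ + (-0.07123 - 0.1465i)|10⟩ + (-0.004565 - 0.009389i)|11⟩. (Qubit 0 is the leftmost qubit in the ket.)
0.9846|00⟩ + 0.0631|01⟩ + (0.06111 + 0.1355i)|10⟩ + (-0.05592 + 0.03778i)|11⟩

C-Rx(5.438) leaves the control-|0⟩ kets |00⟩, |01⟩ unchanged and applies Rx(5.438) to qubit 1 on the control-|1⟩ pair (|10⟩, |11⟩).
Rx(5.438) = [[cos(θ/2), −i·sin(θ/2)], [−i·sin(θ/2), cos(θ/2)]]; θ = 5.438, cos(θ/2) ≈ -0.912029, sin(θ/2) ≈ 0.410126.
With a = amp(|10⟩) = (-0.07123 - 0.1465i) and b = amp(|11⟩) = (-0.004565 - 0.009389i):
new amp(|10⟩) = (-0.912029)·a + (-0.410126i)·b = (0.06111 + 0.1355i)
new amp(|11⟩) = (-0.410126i)·a + (-0.912029)·b = (-0.05592 + 0.03778i)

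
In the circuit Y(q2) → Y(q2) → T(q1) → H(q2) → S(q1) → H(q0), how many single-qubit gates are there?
6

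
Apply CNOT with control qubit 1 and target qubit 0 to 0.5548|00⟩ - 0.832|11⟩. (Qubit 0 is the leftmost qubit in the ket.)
0.5548|00⟩ - 0.832|01⟩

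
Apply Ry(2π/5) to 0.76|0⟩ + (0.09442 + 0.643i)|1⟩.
(0.5594 - 0.3779i)|0⟩ + (0.5231 + 0.5202i)|1⟩

Ry(2π/5) = [[cos(θ/2), −sin(θ/2)], [sin(θ/2), cos(θ/2)]]; θ = 2π/5, cos(θ/2) ≈ 0.809017, sin(θ/2) ≈ 0.587785.
With a = amp(|0⟩) = 0.76 and b = amp(|1⟩) = (0.09442 + 0.643i):
new amp(|0⟩) = (0.809017)·a + (-0.587785)·b = (0.5594 - 0.3779i)
new amp(|1⟩) = (0.587785)·a + (0.809017)·b = (0.5231 + 0.5202i)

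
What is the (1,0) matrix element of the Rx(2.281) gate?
-0.9088i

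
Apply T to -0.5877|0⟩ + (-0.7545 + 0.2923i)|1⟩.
-0.5877|0⟩ + (-0.7402 - 0.3268i)|1⟩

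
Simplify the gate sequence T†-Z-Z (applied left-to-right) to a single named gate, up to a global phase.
T†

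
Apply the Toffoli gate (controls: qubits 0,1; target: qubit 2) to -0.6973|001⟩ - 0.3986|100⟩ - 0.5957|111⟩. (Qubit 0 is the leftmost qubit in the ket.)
-0.6973|001⟩ - 0.3986|100⟩ - 0.5957|110⟩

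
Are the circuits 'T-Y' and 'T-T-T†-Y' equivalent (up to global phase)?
Yes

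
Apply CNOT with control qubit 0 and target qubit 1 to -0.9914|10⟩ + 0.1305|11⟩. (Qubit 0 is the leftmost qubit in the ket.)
0.1305|10⟩ - 0.9914|11⟩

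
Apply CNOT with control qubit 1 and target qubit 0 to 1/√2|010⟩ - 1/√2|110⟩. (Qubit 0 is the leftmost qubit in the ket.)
-1/√2|010⟩ + 1/√2|110⟩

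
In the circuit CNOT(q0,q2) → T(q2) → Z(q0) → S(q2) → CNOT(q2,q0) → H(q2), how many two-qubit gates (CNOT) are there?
2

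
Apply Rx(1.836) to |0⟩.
0.6074|0⟩ - 0.7944i|1⟩

Rx(1.836) = [[cos(θ/2), −i·sin(θ/2)], [−i·sin(θ/2), cos(θ/2)]]; θ = 1.836, cos(θ/2) ≈ 0.60741, sin(θ/2) ≈ 0.794388.
With a = amp(|0⟩) = 1 and b = amp(|1⟩) = 0:
new amp(|0⟩) = (0.60741)·a + (-0.794388i)·b = 0.6074
new amp(|1⟩) = (-0.794388i)·a + (0.60741)·b = -0.7944i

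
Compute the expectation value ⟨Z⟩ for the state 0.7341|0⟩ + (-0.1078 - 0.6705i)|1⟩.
0.07771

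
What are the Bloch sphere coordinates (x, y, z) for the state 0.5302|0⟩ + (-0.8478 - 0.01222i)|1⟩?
(-0.899, -0.01296, -0.4378)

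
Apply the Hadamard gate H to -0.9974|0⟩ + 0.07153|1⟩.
-0.6547|0⟩ - 0.7558|1⟩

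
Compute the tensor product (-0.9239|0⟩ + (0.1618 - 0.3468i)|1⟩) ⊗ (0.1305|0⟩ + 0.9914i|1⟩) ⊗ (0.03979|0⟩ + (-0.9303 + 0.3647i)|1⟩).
-0.004797|000⟩ + (0.1122 - 0.04397i)|001⟩ - 0.03645i|010⟩ + (0.334 + 0.8521i)|011⟩ + (0.0008402 - 0.001801i)|100⟩ + (-0.003138 + 0.0498i)|101⟩ + (0.01368 + 0.006383i)|110⟩ + (-0.3784 - 0.02384i)|111⟩

amp(|b₁b₂…⟩) = product of the factor amplitudes for bits b₁, b₂, …; only kets whose every factor amplitude is nonzero survive.
|000⟩: (-0.9239)(0.1305)(0.03979) = -0.004797
|001⟩: (-0.9239)(0.1305)(-0.9303 + 0.3647i) = (0.1122 - 0.04397i)
|010⟩: (-0.9239)(0.9914i)(0.03979) = -0.03645i
|011⟩: (-0.9239)(0.9914i)(-0.9303 + 0.3647i) = (0.334 + 0.8521i)
|100⟩: (0.1618 - 0.3468i)(0.1305)(0.03979) = (0.0008402 - 0.001801i)
|101⟩: (0.1618 - 0.3468i)(0.1305)(-0.9303 + 0.3647i) = (-0.003138 + 0.0498i)
|110⟩: (0.1618 - 0.3468i)(0.9914i)(0.03979) = (0.01368 + 0.006383i)
|111⟩: (0.1618 - 0.3468i)(0.9914i)(-0.9303 + 0.3647i) = (-0.3784 - 0.02384i)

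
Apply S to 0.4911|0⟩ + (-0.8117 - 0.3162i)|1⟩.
0.4911|0⟩ + (0.3162 - 0.8117i)|1⟩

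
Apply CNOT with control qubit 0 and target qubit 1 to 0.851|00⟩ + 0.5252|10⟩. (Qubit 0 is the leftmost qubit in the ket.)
0.851|00⟩ + 0.5252|11⟩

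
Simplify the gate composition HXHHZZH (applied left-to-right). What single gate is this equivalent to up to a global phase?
Z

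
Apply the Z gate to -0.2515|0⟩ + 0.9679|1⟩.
-0.2515|0⟩ - 0.9679|1⟩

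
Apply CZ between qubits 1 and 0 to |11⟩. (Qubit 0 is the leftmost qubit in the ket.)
-|11⟩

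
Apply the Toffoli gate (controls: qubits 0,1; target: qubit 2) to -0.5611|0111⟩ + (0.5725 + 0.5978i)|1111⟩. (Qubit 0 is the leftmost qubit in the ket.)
-0.5611|0111⟩ + (0.5725 + 0.5978i)|1101⟩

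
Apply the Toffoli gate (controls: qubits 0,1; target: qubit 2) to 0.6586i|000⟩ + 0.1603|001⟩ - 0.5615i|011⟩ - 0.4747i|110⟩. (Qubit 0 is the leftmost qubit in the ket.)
0.6586i|000⟩ + 0.1603|001⟩ - 0.5615i|011⟩ - 0.4747i|111⟩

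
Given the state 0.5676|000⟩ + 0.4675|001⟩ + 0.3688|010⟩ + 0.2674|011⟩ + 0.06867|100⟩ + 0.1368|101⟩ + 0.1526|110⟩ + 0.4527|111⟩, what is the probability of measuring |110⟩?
0.02329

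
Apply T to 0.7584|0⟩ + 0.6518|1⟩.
0.7584|0⟩ + (0.4609 + 0.4609i)|1⟩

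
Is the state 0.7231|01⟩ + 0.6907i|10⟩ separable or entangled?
Entangled

Writing the state as a|00⟩ + b|01⟩ + c|10⟩ + d|11⟩, it is a product state iff ad − bc = 0.
Here (a, b, c, d) = (0, 0.7231, 0.6907i, 0): ad − bc = (0)(0) − (0.7231)(0.6907i) = -0.4994i ≠ 0, so the state is entangled.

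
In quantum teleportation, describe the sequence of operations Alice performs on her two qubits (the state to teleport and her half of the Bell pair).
CNOT (state → Bell), then H on state qubit, then measure both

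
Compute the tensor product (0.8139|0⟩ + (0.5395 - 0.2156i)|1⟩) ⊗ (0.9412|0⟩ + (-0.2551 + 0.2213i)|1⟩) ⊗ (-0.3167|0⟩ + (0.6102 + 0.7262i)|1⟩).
-0.2426|000⟩ + (0.4674 + 0.5563i)|001⟩ + (0.06576 - 0.05704i)|010⟩ + (-0.2575 - 0.04087i)|011⟩ + (-0.1608 + 0.06427i)|100⟩ + (0.4572 + 0.2449i)|101⟩ + (0.02848 - 0.05523i)|110⟩ + (-0.1815 + 0.04112i)|111⟩

amp(|b₁b₂…⟩) = product of the factor amplitudes for bits b₁, b₂, …; only kets whose every factor amplitude is nonzero survive.
|000⟩: (0.8139)(0.9412)(-0.3167) = -0.2426
|001⟩: (0.8139)(0.9412)(0.6102 + 0.7262i) = (0.4674 + 0.5563i)
|010⟩: (0.8139)(-0.2551 + 0.2213i)(-0.3167) = (0.06576 - 0.05704i)
|011⟩: (0.8139)(-0.2551 + 0.2213i)(0.6102 + 0.7262i) = (-0.2575 - 0.04087i)
|100⟩: (0.5395 - 0.2156i)(0.9412)(-0.3167) = (-0.1608 + 0.06427i)
|101⟩: (0.5395 - 0.2156i)(0.9412)(0.6102 + 0.7262i) = (0.4572 + 0.2449i)
|110⟩: (0.5395 - 0.2156i)(-0.2551 + 0.2213i)(-0.3167) = (0.02848 - 0.05523i)
|111⟩: (0.5395 - 0.2156i)(-0.2551 + 0.2213i)(0.6102 + 0.7262i) = (-0.1815 + 0.04112i)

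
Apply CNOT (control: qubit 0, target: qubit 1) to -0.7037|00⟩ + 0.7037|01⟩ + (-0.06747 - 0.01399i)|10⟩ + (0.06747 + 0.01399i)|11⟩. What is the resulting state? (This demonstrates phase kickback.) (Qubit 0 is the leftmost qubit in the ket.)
-0.7037|00⟩ + 0.7037|01⟩ + (0.06747 + 0.01399i)|10⟩ + (-0.06747 - 0.01399i)|11⟩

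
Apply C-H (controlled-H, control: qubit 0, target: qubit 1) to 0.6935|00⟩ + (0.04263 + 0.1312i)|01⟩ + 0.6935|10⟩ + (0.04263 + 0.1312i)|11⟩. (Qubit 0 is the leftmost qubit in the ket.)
0.6935|00⟩ + (0.04263 + 0.1312i)|01⟩ + (0.5205 + 0.09277i)|10⟩ + (0.4602 - 0.09277i)|11⟩

C-H leaves the control-|0⟩ kets |00⟩, |01⟩ unchanged and applies H to qubit 1 on the control-|1⟩ pair (|10⟩, |11⟩).
H = [[1/√2, 1/√2], [1/√2, -1/√2]].
With a = amp(|10⟩) = 0.6935 and b = amp(|11⟩) = (0.04263 + 0.1312i):
new amp(|10⟩) = (1/√2)·a + (1/√2)·b = (0.5205 + 0.09277i)
new amp(|11⟩) = (1/√2)·a + (-1/√2)·b = (0.4602 - 0.09277i)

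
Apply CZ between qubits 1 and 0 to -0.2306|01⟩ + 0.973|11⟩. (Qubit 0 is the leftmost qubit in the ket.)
-0.2306|01⟩ - 0.973|11⟩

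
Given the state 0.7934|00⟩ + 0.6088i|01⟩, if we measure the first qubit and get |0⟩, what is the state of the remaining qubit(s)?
0.7934|0⟩ + 0.6088i|1⟩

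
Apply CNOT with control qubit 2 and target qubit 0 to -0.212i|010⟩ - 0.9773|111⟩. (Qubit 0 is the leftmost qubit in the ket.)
-0.212i|010⟩ - 0.9773|011⟩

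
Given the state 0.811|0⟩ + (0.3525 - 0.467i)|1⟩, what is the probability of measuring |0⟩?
0.6577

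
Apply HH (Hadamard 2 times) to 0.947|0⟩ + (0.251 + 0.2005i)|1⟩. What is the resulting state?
0.947|0⟩ + (0.251 + 0.2005i)|1⟩

H² = I, so an even number of Hadamards cancels: H^2 = I and the state is unchanged.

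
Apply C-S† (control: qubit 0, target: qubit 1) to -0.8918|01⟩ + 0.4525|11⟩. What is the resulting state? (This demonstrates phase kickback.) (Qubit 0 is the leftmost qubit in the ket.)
-0.8918|01⟩ - 0.4525i|11⟩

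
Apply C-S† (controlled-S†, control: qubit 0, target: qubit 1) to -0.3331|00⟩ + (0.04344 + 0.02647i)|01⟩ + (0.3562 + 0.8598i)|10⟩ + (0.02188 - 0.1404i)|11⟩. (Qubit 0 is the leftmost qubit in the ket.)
-0.3331|00⟩ + (0.04344 + 0.02647i)|01⟩ + (0.3562 + 0.8598i)|10⟩ + (-0.1404 - 0.02188i)|11⟩

C-S† leaves the control-|0⟩ kets |00⟩, |01⟩ unchanged and applies S† to qubit 1 on the control-|1⟩ pair (|10⟩, |11⟩).
S† = [[1, 0], [0, -i]].
With a = amp(|10⟩) = (0.3562 + 0.8598i) and b = amp(|11⟩) = (0.02188 - 0.1404i):
new amp(|10⟩) = (1)·a = (0.3562 + 0.8598i)
new amp(|11⟩) = (-i)·b = (-0.1404 - 0.02188i)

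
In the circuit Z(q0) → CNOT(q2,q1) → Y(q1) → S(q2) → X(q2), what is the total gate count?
5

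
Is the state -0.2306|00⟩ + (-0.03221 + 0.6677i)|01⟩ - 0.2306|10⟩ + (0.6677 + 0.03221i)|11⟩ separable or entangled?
Entangled

Writing the state as a|00⟩ + b|01⟩ + c|10⟩ + d|11⟩, it is a product state iff ad − bc = 0.
Here (a, b, c, d) = (-0.2306, (-0.03221 + 0.6677i), -0.2306, (0.6677 + 0.03221i)): ad − bc = (-0.2306)(0.6677 + 0.03221i) − (-0.03221 + 0.6677i)(-0.2306) = (-0.1614 + 0.1465i) ≠ 0, so the state is entangled.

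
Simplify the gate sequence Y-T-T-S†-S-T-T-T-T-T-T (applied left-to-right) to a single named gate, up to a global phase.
Y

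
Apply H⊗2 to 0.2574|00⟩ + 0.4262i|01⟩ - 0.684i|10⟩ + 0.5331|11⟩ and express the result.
(0.3953 - 0.1289i)|00⟩ + (-0.1379 - 0.5551i)|01⟩ + (-0.1379 + 0.5551i)|10⟩ + (0.3953 + 0.1289i)|11⟩

H⊗2 gives amp(|y⟩) = (1/2) Σ_x (−1)^(x·y) amp(|x⟩), where x·y is the number of positions in which both x and y have a 1.
|00⟩: (0.2574 + 0.4262i - 0.684i + 0.5331)/2 = (0.3953 - 0.1289i)
|01⟩: (0.2574 - 0.4262i - 0.684i - 0.5331)/2 = (-0.1379 - 0.5551i)
|10⟩: (0.2574 + 0.4262i + 0.684i - 0.5331)/2 = (-0.1379 + 0.5551i)
|11⟩: (0.2574 - 0.4262i + 0.684i + 0.5331)/2 = (0.3953 + 0.1289i)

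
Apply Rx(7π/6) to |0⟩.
-0.2588|0⟩ - 0.9659i|1⟩

Rx(7π/6) = [[cos(θ/2), −i·sin(θ/2)], [−i·sin(θ/2), cos(θ/2)]]; θ = 7π/6, cos(θ/2) ≈ -0.258819, sin(θ/2) ≈ 0.965926.
With a = amp(|0⟩) = 1 and b = amp(|1⟩) = 0:
new amp(|0⟩) = (-0.258819)·a + (-0.965926i)·b = -0.2588
new amp(|1⟩) = (-0.965926i)·a + (-0.258819)·b = -0.9659i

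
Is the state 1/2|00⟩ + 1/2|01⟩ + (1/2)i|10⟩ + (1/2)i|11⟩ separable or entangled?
Separable

Writing the state as a|00⟩ + b|01⟩ + c|10⟩ + d|11⟩, it is a product state iff ad − bc = 0.
Here (a, b, c, d) = (1/2, 1/2, (1/2)i, (1/2)i): ad − bc = (1/2)((1/2)i) − (1/2)((1/2)i) = 0, so the state is separable.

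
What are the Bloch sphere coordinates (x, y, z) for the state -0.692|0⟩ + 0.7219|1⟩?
(-0.9991, 0, -0.04228)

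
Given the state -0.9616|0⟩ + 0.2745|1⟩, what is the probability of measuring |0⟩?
0.9247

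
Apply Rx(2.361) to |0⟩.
0.3805|0⟩ - 0.9248i|1⟩

Rx(2.361) = [[cos(θ/2), −i·sin(θ/2)], [−i·sin(θ/2), cos(θ/2)]]; θ = 2.361, cos(θ/2) ≈ 0.380462, sin(θ/2) ≈ 0.924796.
With a = amp(|0⟩) = 1 and b = amp(|1⟩) = 0:
new amp(|0⟩) = (0.380462)·a + (-0.924796i)·b = 0.3805
new amp(|1⟩) = (-0.924796i)·a + (0.380462)·b = -0.9248i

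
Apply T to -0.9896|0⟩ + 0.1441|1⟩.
-0.9896|0⟩ + (0.1019 + 0.1019i)|1⟩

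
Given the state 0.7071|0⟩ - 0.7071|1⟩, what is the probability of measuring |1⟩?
0.5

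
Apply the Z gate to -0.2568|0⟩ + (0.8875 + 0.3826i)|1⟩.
-0.2568|0⟩ + (-0.8875 - 0.3826i)|1⟩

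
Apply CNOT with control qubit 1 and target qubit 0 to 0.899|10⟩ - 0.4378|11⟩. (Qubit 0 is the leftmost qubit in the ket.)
-0.4378|01⟩ + 0.899|10⟩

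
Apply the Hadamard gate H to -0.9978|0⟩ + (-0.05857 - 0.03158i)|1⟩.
(-0.747 - 0.02233i)|0⟩ + (-0.6641 + 0.02233i)|1⟩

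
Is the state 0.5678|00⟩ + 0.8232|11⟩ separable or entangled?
Entangled

Writing the state as a|00⟩ + b|01⟩ + c|10⟩ + d|11⟩, it is a product state iff ad − bc = 0.
Here (a, b, c, d) = (0.5678, 0, 0, 0.8232): ad − bc = (0.5678)(0.8232) − (0)(0) = 0.4674 ≠ 0, so the state is entangled.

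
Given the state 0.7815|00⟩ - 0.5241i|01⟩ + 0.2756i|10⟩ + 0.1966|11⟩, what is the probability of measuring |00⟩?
0.6107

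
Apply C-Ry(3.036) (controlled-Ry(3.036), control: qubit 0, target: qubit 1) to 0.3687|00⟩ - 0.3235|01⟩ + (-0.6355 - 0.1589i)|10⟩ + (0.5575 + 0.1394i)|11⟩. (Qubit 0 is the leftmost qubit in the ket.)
0.3687|00⟩ - 0.3235|01⟩ + (-0.5903 - 0.1476i)|10⟩ + (-0.6052 - 0.1513i)|11⟩

C-Ry(3.036) leaves the control-|0⟩ kets |00⟩, |01⟩ unchanged and applies Ry(3.036) to qubit 1 on the control-|1⟩ pair (|10⟩, |11⟩).
Ry(3.036) = [[cos(θ/2), −sin(θ/2)], [sin(θ/2), cos(θ/2)]]; θ = 3.036, cos(θ/2) ≈ 0.0527718, sin(θ/2) ≈ 0.998607.
With a = amp(|10⟩) = (-0.6355 - 0.1589i) and b = amp(|11⟩) = (0.5575 + 0.1394i):
new amp(|10⟩) = (0.0527718)·a + (-0.998607)·b = (-0.5903 - 0.1476i)
new amp(|11⟩) = (0.998607)·a + (0.0527718)·b = (-0.6052 - 0.1513i)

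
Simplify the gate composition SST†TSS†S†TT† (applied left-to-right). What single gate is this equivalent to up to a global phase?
S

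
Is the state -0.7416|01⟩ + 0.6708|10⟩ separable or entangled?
Entangled

Writing the state as a|00⟩ + b|01⟩ + c|10⟩ + d|11⟩, it is a product state iff ad − bc = 0.
Here (a, b, c, d) = (0, -0.7416, 0.6708, 0): ad − bc = (0)(0) − (-0.7416)(0.6708) = 0.4975 ≠ 0, so the state is entangled.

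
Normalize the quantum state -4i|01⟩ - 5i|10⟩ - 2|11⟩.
-0.5963i|01⟩ - 0.7454i|10⟩ - 0.2981|11⟩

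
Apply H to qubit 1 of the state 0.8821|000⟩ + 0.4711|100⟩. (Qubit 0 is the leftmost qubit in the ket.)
0.6237|000⟩ + 0.6237|010⟩ + 0.3331|100⟩ + 0.3331|110⟩

H on qubit 1 mixes each pair of kets that differ only in qubit 1: amplitudes (a, b) of (|…0…⟩, |…1…⟩) become ((a + b)/√2, (a − b)/√2). Kets absent from the input have amplitude 0.
(|000⟩, |010⟩): (a, b) = (0.8821, 0) → (0.6237, 0.6237)
(|100⟩, |110⟩): (a, b) = (0.4711, 0) → (0.3331, 0.3331)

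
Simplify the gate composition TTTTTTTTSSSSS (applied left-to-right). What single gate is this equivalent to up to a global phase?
S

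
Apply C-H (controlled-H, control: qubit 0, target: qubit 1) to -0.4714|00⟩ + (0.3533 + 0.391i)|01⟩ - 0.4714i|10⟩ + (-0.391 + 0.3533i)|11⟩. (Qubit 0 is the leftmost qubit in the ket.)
-0.4714|00⟩ + (0.3533 + 0.391i)|01⟩ + (-0.2765 - 0.08351i)|10⟩ + (0.2765 - 0.5832i)|11⟩

C-H leaves the control-|0⟩ kets |00⟩, |01⟩ unchanged and applies H to qubit 1 on the control-|1⟩ pair (|10⟩, |11⟩).
H = [[1/√2, 1/√2], [1/√2, -1/√2]].
With a = amp(|10⟩) = -0.4714i and b = amp(|11⟩) = (-0.391 + 0.3533i):
new amp(|10⟩) = (1/√2)·a + (1/√2)·b = (-0.2765 - 0.08351i)
new amp(|11⟩) = (1/√2)·a + (-1/√2)·b = (0.2765 - 0.5832i)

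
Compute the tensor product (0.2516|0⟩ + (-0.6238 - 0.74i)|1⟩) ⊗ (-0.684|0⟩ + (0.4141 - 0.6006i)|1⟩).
-0.1721|00⟩ + (0.1042 - 0.1511i)|01⟩ + (0.4267 + 0.5062i)|10⟩ + (-0.7028 + 0.06822i)|11⟩

amp(|b₁b₂…⟩) = product of the factor amplitudes for bits b₁, b₂, …; only kets whose every factor amplitude is nonzero survive.
|00⟩: (0.2516)(-0.684) = -0.1721
|01⟩: (0.2516)(0.4141 - 0.6006i) = (0.1042 - 0.1511i)
|10⟩: (-0.6238 - 0.74i)(-0.684) = (0.4267 + 0.5062i)
|11⟩: (-0.6238 - 0.74i)(0.4141 - 0.6006i) = (-0.7028 + 0.06822i)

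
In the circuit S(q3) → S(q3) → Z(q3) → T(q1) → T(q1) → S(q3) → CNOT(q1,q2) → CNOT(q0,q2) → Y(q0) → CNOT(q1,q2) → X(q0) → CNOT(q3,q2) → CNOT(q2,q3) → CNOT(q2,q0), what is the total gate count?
14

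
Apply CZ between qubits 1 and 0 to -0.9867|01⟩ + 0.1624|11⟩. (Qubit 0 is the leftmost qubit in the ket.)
-0.9867|01⟩ - 0.1624|11⟩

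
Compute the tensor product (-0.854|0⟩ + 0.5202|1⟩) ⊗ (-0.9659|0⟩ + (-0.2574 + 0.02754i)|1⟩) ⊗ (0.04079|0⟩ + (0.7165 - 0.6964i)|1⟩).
0.03365|000⟩ + (0.591 - 0.5744i)|001⟩ + (0.008966 - 0.0009593i)|010⟩ + (0.1411 - 0.1699i)|011⟩ - 0.0205|100⟩ + (-0.36 + 0.3499i)|101⟩ + (-0.005462 + 0.0005844i)|110⟩ + (-0.08596 + 0.1035i)|111⟩

amp(|b₁b₂…⟩) = product of the factor amplitudes for bits b₁, b₂, …; only kets whose every factor amplitude is nonzero survive.
|000⟩: (-0.854)(-0.9659)(0.04079) = 0.03365
|001⟩: (-0.854)(-0.9659)(0.7165 - 0.6964i) = (0.591 - 0.5744i)
|010⟩: (-0.854)(-0.2574 + 0.02754i)(0.04079) = (0.008966 - 0.0009593i)
|011⟩: (-0.854)(-0.2574 + 0.02754i)(0.7165 - 0.6964i) = (0.1411 - 0.1699i)
|100⟩: (0.5202)(-0.9659)(0.04079) = -0.0205
|101⟩: (0.5202)(-0.9659)(0.7165 - 0.6964i) = (-0.36 + 0.3499i)
|110⟩: (0.5202)(-0.2574 + 0.02754i)(0.04079) = (-0.005462 + 0.0005844i)
|111⟩: (0.5202)(-0.2574 + 0.02754i)(0.7165 - 0.6964i) = (-0.08596 + 0.1035i)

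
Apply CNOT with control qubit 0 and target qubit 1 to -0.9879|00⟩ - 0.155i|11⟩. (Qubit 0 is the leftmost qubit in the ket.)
-0.9879|00⟩ - 0.155i|10⟩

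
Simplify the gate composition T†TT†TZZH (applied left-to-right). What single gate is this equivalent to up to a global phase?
H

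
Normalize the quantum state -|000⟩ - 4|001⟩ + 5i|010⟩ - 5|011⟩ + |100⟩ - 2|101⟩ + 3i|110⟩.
-0.1111|000⟩ - 0.4444|001⟩ + 0.5556i|010⟩ - 0.5556|011⟩ + 0.1111|100⟩ - 0.2222|101⟩ + 0.3333i|110⟩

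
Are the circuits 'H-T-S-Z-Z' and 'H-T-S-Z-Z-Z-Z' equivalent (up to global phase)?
Yes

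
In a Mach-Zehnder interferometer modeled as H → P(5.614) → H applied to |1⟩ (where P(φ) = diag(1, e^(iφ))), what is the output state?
(0.1078 + 0.3102i)|0⟩ + (0.8922 - 0.3102i)|1⟩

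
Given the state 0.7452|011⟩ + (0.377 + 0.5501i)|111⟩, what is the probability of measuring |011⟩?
0.5553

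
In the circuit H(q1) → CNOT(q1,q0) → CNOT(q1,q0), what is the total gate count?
3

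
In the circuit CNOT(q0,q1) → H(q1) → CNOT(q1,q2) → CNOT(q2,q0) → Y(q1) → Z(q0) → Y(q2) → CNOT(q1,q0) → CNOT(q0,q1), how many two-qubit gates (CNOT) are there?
5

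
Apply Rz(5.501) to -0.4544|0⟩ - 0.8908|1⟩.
(0.4201 + 0.1732i)|0⟩ + (0.8235 - 0.3396i)|1⟩

Rz(5.501) = [[e^(−iθ/2), 0], [0, e^(iθ/2)]] with e^(±iθ/2) = cos(θ/2) ± i·sin(θ/2); θ = 5.501, cos(θ/2) ≈ -0.924493, sin(θ/2) ≈ 0.381199.
With a = amp(|0⟩) = -0.4544 and b = amp(|1⟩) = -0.8908:
new amp(|0⟩) = (-0.924493 - 0.381199i)·a = (0.4201 + 0.1732i)
new amp(|1⟩) = (-0.924493 + 0.381199i)·b = (0.8235 - 0.3396i)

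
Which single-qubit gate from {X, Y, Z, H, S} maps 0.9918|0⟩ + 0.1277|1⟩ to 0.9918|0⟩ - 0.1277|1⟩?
Z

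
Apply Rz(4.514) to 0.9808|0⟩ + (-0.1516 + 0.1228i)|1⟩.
(-0.6214 - 0.7588i)|0⟩ + (0.001049 - 0.1951i)|1⟩

Rz(4.514) = [[e^(−iθ/2), 0], [0, e^(iθ/2)]] with e^(±iθ/2) = cos(θ/2) ± i·sin(θ/2); θ = 4.514, cos(θ/2) ≈ -0.633605, sin(θ/2) ≈ 0.773657.
With a = amp(|0⟩) = 0.9808 and b = amp(|1⟩) = (-0.1516 + 0.1228i):
new amp(|0⟩) = (-0.633605 - 0.773657i)·a = (-0.6214 - 0.7588i)
new amp(|1⟩) = (-0.633605 + 0.773657i)·b = (0.001049 - 0.1951i)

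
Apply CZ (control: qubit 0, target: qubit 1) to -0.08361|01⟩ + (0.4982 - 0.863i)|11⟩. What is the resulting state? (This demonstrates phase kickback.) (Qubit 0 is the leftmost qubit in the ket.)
-0.08361|01⟩ + (-0.4982 + 0.863i)|11⟩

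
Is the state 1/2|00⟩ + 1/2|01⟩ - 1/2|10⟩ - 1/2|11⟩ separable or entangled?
Separable

Writing the state as a|00⟩ + b|01⟩ + c|10⟩ + d|11⟩, it is a product state iff ad − bc = 0.
Here (a, b, c, d) = (1/2, 1/2, -1/2, -1/2): ad − bc = (1/2)(-1/2) − (1/2)(-1/2) = 0, so the state is separable.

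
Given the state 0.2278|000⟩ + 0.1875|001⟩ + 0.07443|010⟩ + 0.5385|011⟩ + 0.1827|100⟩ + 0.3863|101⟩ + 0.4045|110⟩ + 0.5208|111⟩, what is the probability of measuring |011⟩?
0.29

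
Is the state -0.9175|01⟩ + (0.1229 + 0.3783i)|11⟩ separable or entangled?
Separable

Writing the state as a|00⟩ + b|01⟩ + c|10⟩ + d|11⟩, it is a product state iff ad − bc = 0.
Here (a, b, c, d) = (0, -0.9175, 0, (0.1229 + 0.3783i)): ad − bc = (0)(0.1229 + 0.3783i) − (-0.9175)(0) = 0, so the state is separable.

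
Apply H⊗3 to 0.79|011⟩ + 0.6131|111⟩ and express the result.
0.4961|000⟩ - 0.4961|001⟩ - 0.4961|010⟩ + 0.4961|011⟩ + 0.06254|100⟩ - 0.06254|101⟩ - 0.06254|110⟩ + 0.06254|111⟩

H⊗3 gives amp(|y⟩) = (1/2√2) Σ_x (−1)^(x·y) amp(|x⟩), where x·y is the number of positions in which both x and y have a 1.
|000⟩: (0.79 + 0.6131)/(2√2) = 0.4961
|001⟩: (-0.79 - 0.6131)/(2√2) = -0.4961
|010⟩: (-0.79 - 0.6131)/(2√2) = -0.4961
|011⟩: (0.79 + 0.6131)/(2√2) = 0.4961
|100⟩: (0.79 - 0.6131)/(2√2) = 0.06254
|101⟩: (-0.79 + 0.6131)/(2√2) = -0.06254
|110⟩: (-0.79 + 0.6131)/(2√2) = -0.06254
|111⟩: (0.79 - 0.6131)/(2√2) = 0.06254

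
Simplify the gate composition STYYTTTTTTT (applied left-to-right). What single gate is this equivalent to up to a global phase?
S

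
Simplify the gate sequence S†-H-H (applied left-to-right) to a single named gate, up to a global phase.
S†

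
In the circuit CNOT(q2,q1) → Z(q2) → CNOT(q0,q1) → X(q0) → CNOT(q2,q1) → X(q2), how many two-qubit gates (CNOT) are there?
3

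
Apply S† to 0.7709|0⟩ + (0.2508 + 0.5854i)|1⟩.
0.7709|0⟩ + (0.5854 - 0.2508i)|1⟩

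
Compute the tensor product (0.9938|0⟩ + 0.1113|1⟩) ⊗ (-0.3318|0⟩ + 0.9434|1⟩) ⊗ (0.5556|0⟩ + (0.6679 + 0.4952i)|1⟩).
-0.1832|000⟩ + (-0.2202 - 0.1633i)|001⟩ + 0.5209|010⟩ + (0.6262 + 0.4643i)|011⟩ - 0.02052|100⟩ + (-0.02467 - 0.01829i)|101⟩ + 0.05834|110⟩ + (0.07013 + 0.052i)|111⟩

amp(|b₁b₂…⟩) = product of the factor amplitudes for bits b₁, b₂, …; only kets whose every factor amplitude is nonzero survive.
|000⟩: (0.9938)(-0.3318)(0.5556) = -0.1832
|001⟩: (0.9938)(-0.3318)(0.6679 + 0.4952i) = (-0.2202 - 0.1633i)
|010⟩: (0.9938)(0.9434)(0.5556) = 0.5209
|011⟩: (0.9938)(0.9434)(0.6679 + 0.4952i) = (0.6262 + 0.4643i)
|100⟩: (0.1113)(-0.3318)(0.5556) = -0.02052
|101⟩: (0.1113)(-0.3318)(0.6679 + 0.4952i) = (-0.02467 - 0.01829i)
|110⟩: (0.1113)(0.9434)(0.5556) = 0.05834
|111⟩: (0.1113)(0.9434)(0.6679 + 0.4952i) = (0.07013 + 0.052i)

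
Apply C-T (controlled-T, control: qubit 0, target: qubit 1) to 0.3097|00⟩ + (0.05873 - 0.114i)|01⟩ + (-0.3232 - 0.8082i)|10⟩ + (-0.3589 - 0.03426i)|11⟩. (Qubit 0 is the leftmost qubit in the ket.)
0.3097|00⟩ + (0.05873 - 0.114i)|01⟩ + (-0.3232 - 0.8082i)|10⟩ + (-0.2296 - 0.278i)|11⟩

C-T leaves the control-|0⟩ kets |00⟩, |01⟩ unchanged and applies T to qubit 1 on the control-|1⟩ pair (|10⟩, |11⟩).
T = [[1, 0], [0, (1/√2 + (1/√2)i)]].
With a = amp(|10⟩) = (-0.3232 - 0.8082i) and b = amp(|11⟩) = (-0.3589 - 0.03426i):
new amp(|10⟩) = (1)·a = (-0.3232 - 0.8082i)
new amp(|11⟩) = (1/√2 + (1/√2)i)·b = (-0.2296 - 0.278i)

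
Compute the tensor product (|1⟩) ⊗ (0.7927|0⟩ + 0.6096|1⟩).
0.7927|10⟩ + 0.6096|11⟩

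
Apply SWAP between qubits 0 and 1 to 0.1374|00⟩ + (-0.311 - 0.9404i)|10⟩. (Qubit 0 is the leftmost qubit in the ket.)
0.1374|00⟩ + (-0.311 - 0.9404i)|01⟩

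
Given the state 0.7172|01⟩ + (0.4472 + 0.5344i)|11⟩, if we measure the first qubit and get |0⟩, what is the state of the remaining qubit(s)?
|1⟩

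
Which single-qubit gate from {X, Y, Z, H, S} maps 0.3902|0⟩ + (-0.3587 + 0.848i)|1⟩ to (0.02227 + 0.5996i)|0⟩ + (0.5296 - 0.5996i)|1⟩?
H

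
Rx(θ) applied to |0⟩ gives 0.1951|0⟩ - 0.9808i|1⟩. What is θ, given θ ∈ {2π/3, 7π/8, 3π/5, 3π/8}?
7π/8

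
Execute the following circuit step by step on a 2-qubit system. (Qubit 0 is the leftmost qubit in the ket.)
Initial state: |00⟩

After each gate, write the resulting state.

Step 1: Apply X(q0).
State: |10⟩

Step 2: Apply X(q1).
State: |11⟩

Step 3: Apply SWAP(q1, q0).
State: |11⟩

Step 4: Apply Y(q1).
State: -i|10⟩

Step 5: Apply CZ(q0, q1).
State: -i|10⟩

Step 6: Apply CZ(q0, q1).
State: -i|10⟩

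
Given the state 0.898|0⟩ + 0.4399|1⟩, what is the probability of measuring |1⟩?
0.1935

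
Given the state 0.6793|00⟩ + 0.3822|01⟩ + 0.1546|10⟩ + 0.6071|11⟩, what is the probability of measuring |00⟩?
0.4614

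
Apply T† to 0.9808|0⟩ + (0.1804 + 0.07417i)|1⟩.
0.9808|0⟩ + (0.18 - 0.07512i)|1⟩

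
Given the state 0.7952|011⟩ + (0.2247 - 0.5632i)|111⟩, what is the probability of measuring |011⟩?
0.6323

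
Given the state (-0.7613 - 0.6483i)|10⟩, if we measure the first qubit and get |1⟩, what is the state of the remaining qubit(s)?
(-0.7613 - 0.6483i)|0⟩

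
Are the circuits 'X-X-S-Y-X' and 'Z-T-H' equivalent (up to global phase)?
No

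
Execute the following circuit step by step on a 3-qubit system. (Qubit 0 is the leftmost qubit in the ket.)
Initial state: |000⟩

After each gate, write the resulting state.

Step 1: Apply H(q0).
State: 1/√2|000⟩ + 1/√2|100⟩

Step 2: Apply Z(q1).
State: 1/√2|000⟩ + 1/√2|100⟩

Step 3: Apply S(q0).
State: 1/√2|000⟩ + (1/√2)i|100⟩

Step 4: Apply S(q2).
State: 1/√2|000⟩ + (1/√2)i|100⟩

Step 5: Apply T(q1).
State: 1/√2|000⟩ + (1/√2)i|100⟩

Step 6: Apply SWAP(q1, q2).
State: 1/√2|000⟩ + (1/√2)i|100⟩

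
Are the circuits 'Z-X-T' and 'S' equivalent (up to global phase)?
No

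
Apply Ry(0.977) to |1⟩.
-0.4693|0⟩ + 0.883|1⟩

Ry(0.977) = [[cos(θ/2), −sin(θ/2)], [sin(θ/2), cos(θ/2)]]; θ = 0.977, cos(θ/2) ≈ 0.883038, sin(θ/2) ≈ 0.469302.
With a = amp(|0⟩) = 0 and b = amp(|1⟩) = 1:
new amp(|0⟩) = (0.883038)·a + (-0.469302)·b = -0.4693
new amp(|1⟩) = (0.469302)·a + (0.883038)·b = 0.883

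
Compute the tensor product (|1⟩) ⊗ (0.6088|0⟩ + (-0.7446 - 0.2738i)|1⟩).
0.6088|10⟩ + (-0.7446 - 0.2738i)|11⟩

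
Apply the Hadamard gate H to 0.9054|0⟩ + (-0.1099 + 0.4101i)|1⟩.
(0.5625 + 0.29i)|0⟩ + (0.7179 - 0.29i)|1⟩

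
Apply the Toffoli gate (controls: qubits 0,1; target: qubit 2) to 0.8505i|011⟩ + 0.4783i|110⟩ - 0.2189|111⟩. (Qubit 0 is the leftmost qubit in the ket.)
0.8505i|011⟩ - 0.2189|110⟩ + 0.4783i|111⟩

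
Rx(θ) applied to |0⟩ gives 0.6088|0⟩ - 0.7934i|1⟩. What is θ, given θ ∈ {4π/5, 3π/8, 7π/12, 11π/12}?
7π/12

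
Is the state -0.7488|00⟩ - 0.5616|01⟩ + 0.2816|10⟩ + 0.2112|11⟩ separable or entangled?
Separable

Writing the state as a|00⟩ + b|01⟩ + c|10⟩ + d|11⟩, it is a product state iff ad − bc = 0.
Here (a, b, c, d) = (-0.7488, -0.5616, 0.2816, 0.2112): ad − bc = (-0.7488)(0.2112) − (-0.5616)(0.2816) = 0, so the state is separable.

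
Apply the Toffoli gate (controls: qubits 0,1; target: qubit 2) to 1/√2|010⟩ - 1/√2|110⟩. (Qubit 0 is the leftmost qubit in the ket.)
1/√2|010⟩ - 1/√2|111⟩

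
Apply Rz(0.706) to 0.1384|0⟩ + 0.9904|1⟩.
(0.1299 - 0.04785i)|0⟩ + (0.9293 + 0.3424i)|1⟩

Rz(0.706) = [[e^(−iθ/2), 0], [0, e^(iθ/2)]] with e^(±iθ/2) = cos(θ/2) ± i·sin(θ/2); θ = 0.706, cos(θ/2) ≈ 0.93834, sin(θ/2) ≈ 0.345714.
With a = amp(|0⟩) = 0.1384 and b = amp(|1⟩) = 0.9904:
new amp(|0⟩) = (0.93834 - 0.345714i)·a = (0.1299 - 0.04785i)
new amp(|1⟩) = (0.93834 + 0.345714i)·b = (0.9293 + 0.3424i)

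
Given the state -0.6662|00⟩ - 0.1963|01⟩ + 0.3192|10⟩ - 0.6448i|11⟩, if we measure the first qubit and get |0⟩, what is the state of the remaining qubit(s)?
-0.9592|0⟩ - 0.2826|1⟩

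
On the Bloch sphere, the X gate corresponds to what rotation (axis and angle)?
Rotation by π around the x-axis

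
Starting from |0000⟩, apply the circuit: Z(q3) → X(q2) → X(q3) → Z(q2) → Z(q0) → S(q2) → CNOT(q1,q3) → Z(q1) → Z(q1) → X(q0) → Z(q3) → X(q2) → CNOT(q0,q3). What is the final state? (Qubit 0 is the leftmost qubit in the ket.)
i|1000⟩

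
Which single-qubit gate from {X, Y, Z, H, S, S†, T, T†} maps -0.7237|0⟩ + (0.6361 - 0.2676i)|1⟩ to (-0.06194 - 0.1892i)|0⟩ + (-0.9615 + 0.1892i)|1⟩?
H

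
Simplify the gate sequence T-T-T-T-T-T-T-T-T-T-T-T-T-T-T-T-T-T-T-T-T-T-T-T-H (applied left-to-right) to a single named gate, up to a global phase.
H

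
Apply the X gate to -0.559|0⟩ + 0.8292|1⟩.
0.8292|0⟩ - 0.559|1⟩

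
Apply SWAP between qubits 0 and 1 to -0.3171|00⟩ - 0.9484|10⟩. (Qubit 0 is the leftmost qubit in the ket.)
-0.3171|00⟩ - 0.9484|01⟩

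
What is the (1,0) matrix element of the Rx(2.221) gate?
-0.8959i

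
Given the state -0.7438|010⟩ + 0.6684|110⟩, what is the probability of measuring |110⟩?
0.4468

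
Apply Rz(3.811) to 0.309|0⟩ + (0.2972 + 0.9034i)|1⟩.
(-0.1015 - 0.2919i)|0⟩ + (-0.9509 - 0.01605i)|1⟩

Rz(3.811) = [[e^(−iθ/2), 0], [0, e^(iθ/2)]] with e^(±iθ/2) = cos(θ/2) ± i·sin(θ/2); θ = 3.811, cos(θ/2) ≈ -0.328489, sin(θ/2) ≈ 0.944508.
With a = amp(|0⟩) = 0.309 and b = amp(|1⟩) = (0.2972 + 0.9034i):
new amp(|0⟩) = (-0.328489 - 0.944508i)·a = (-0.1015 - 0.2919i)
new amp(|1⟩) = (-0.328489 + 0.944508i)·b = (-0.9509 - 0.01605i)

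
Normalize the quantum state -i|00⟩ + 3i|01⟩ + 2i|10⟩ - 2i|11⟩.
-0.2357i|00⟩ + (1/√2)i|01⟩ + 0.4714i|10⟩ - 0.4714i|11⟩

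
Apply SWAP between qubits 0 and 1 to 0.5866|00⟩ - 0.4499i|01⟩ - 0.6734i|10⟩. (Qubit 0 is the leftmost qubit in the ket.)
0.5866|00⟩ - 0.6734i|01⟩ - 0.4499i|10⟩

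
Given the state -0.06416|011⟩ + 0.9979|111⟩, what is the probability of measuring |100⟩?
0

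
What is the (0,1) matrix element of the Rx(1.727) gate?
-0.7601i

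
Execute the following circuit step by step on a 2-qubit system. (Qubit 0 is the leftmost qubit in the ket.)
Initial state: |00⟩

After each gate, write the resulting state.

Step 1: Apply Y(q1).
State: i|01⟩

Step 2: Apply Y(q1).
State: |00⟩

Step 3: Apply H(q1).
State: 1/√2|00⟩ + 1/√2|01⟩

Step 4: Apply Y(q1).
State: -(1/√2)i|00⟩ + (1/√2)i|01⟩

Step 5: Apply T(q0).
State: -(1/√2)i|00⟩ + (1/√2)i|01⟩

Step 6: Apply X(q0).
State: -(1/√2)i|10⟩ + (1/√2)i|11⟩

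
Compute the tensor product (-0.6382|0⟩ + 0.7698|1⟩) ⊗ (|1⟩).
-0.6382|01⟩ + 0.7698|11⟩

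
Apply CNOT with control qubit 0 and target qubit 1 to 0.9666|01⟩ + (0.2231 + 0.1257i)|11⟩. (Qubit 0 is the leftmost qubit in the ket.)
0.9666|01⟩ + (0.2231 + 0.1257i)|10⟩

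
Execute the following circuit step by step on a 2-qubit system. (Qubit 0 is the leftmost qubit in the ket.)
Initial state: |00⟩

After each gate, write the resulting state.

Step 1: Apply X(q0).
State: |10⟩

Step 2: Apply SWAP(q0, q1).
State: |01⟩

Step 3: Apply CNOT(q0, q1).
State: |01⟩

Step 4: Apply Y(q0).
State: i|11⟩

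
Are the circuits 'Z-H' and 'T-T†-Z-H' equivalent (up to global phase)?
Yes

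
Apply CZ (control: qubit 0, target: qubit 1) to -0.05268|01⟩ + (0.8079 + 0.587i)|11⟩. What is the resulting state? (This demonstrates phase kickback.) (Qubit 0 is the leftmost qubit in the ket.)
-0.05268|01⟩ + (-0.8079 - 0.587i)|11⟩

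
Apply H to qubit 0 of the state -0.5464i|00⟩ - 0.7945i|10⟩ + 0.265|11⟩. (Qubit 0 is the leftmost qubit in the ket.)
-0.9482i|00⟩ + 0.1874|01⟩ + 0.1754i|10⟩ - 0.1874|11⟩

H on qubit 0 mixes each pair of kets that differ only in qubit 0: amplitudes (a, b) of (|…0…⟩, |…1…⟩) become ((a + b)/√2, (a − b)/√2). Kets absent from the input have amplitude 0.
(|00⟩, |10⟩): (a, b) = (-0.5464i, -0.7945i) → (-0.9482i, 0.1754i)
(|01⟩, |11⟩): (a, b) = (0, 0.265) → (0.1874, -0.1874)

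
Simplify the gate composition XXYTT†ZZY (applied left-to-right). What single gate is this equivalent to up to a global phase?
I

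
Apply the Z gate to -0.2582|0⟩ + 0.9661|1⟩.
-0.2582|0⟩ - 0.9661|1⟩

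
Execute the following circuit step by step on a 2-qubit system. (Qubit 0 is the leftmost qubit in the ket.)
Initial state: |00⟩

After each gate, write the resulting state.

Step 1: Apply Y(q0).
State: i|10⟩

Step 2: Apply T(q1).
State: i|10⟩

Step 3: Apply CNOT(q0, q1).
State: i|11⟩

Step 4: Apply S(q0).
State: -|11⟩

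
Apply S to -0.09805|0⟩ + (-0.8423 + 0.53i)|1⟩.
-0.09805|0⟩ + (-0.53 - 0.8423i)|1⟩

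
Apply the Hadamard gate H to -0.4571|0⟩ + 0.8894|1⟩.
0.3057|0⟩ - 0.9521|1⟩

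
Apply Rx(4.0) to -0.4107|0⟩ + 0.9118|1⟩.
(0.1709 - 0.8291i)|0⟩ + (-0.3794 + 0.3734i)|1⟩

Rx(4.0) = [[cos(θ/2), −i·sin(θ/2)], [−i·sin(θ/2), cos(θ/2)]]; θ = 4.0, cos(θ/2) ≈ -0.416147, sin(θ/2) ≈ 0.909297.
With a = amp(|0⟩) = -0.4107 and b = amp(|1⟩) = 0.9118:
new amp(|0⟩) = (-0.416147)·a + (-0.909297i)·b = (0.1709 - 0.8291i)
new amp(|1⟩) = (-0.909297i)·a + (-0.416147)·b = (-0.3794 + 0.3734i)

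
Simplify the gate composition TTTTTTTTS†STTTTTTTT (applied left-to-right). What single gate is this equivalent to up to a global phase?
I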